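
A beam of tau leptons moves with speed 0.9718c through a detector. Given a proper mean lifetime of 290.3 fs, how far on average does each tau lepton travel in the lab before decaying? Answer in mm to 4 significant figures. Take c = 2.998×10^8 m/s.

d ≈ 0.3587 mm

γ = 1/√(1 − 0.9718²) = 4.24076
Dilated lifetime: Δt = γτ₀ = 4.24076 × 290.3 fs = 1231.09 fs
d = vΔt = 0.9718c × 1231.09 fs = 2.91346×10^8 m/s × 1.23109×10^-12 s = 0.3587 mm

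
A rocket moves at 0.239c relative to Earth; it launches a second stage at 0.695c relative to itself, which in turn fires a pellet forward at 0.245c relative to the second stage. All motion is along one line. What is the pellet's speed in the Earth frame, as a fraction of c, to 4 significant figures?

u ≈ 0.8744c

Compose boost 2: (0.695 + 0.239)/(1 + 0.695×0.239) = 0.9340/1.16610 = 0.800957
Compose boost 3: (0.245 + 0.800957)/(1 + 0.245×0.800957) = 1.04596/1.19623 = 0.8744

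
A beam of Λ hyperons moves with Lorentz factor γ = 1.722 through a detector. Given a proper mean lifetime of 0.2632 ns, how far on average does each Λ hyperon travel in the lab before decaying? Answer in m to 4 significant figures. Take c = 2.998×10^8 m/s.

β = √(1 − 1/γ²) = √(1 − 1/1.722²) = 0.814103
Dilated lifetime: Δt = γτ₀ = 1.722 × 0.2632 ns = 0.453230 ns
d = vΔt = 0.814103c × 0.453230 ns = 2.44068×10^8 m/s × 4.53230×10^-10 s = 0.1106 m

d ≈ 0.1106 m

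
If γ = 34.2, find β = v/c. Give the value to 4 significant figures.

β = √(1 − 1/γ²) = √(1 − 1/34.2²) = √(0.999145) = 0.9996

β ≈ 0.9996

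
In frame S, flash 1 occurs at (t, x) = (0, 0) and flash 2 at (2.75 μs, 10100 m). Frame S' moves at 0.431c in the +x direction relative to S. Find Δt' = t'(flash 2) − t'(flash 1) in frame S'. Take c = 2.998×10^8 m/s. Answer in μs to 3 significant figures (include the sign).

γ = 1/√(1 − 0.431²) = 1.1082
Δt' = γ(Δt − vΔx/c²) = 1.1082 × (2.75 μs − 0.431×10100 m / (2.998×10^8 m/s))
= 1.1082 × (-11.770 μs) = -13.0 μs

Δt' ≈ -13.0 μs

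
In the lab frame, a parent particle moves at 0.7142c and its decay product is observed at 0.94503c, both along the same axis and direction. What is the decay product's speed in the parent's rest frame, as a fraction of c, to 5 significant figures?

u' ≈ 0.71012c

Inverse velocity addition: u' = (u − v)/(1 − uv/c²)
= (0.94503 − 0.7142)/(1 − 0.94503×0.7142) = 0.23083/0.3250596 = 0.71012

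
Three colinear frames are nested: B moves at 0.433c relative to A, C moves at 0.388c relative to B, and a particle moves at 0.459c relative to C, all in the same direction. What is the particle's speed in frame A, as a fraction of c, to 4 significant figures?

Compose boost 2: (0.388 + 0.433)/(1 + 0.388×0.433) = 0.8210/1.16800 = 0.702909
Compose boost 3: (0.459 + 0.702909)/(1 + 0.459×0.702909) = 1.16191/1.32264 = 0.8785

u ≈ 0.8785c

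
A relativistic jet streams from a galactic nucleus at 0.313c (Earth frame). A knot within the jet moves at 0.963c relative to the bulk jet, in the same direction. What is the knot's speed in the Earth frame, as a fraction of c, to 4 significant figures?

Relativistic velocity addition: u = (u' + v)/(1 + u'v/c²)
= (0.963 + 0.313)/(1 + 0.963×0.313) = 1.276/1.30142 = 0.9805

u ≈ 0.9805c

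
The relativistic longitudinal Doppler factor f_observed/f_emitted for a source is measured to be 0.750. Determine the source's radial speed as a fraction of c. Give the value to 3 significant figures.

β ≈ 0.280

f_obs/f_src = √((1−β)/(1+β)) = 0.750  ⇒  (1−β)/(1+β) = 0.56250
β = |1 − D²|/(1 + D²) = |1 − 0.56250|/(1 + 0.56250) = 0.280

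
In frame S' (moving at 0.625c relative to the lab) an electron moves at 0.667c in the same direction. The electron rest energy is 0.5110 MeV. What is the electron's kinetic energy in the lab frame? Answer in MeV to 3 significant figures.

K ≈ 0.734 MeV

u_lab = (0.667 + 0.625)/(1 + 0.667×0.625) = 0.911866
γ = 1/√(1 − 0.911866²) = 2.4361
K = (γ − 1)m₀c² = (2.4361 − 1) × 0.5110 = 1.4361 × 0.5110 = 0.734 MeV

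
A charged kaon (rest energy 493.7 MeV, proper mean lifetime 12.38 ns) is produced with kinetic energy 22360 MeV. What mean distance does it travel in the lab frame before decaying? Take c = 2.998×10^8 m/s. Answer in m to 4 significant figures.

γ = 1 + K/(m₀c²) = 1 + 22360/493.7 = 46.2907
β = √(1 − 1/γ²) = 0.999767
Dilated lifetime: γτ₀ = 46.2907 × 12.38 ns = 573.078 ns
d = βc·γτ₀ = 0.999767 × (2.998×10^8 m/s) × 5.73078×10^-7 s = 171.8 m

d ≈ 171.8 m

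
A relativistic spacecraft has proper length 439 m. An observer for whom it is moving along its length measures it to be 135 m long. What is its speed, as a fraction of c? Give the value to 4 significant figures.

γ = L₀/L = 439/135 = 3.25185
β = √(1 − 1/γ²) = 0.9515

β ≈ 0.9515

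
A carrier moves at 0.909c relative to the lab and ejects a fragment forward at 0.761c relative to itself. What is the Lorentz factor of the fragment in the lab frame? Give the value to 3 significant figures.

u_lab = (0.761 + 0.909)/(1 + 0.761×0.909) = 1.670/1.69175 = 0.987144
γ = 1/√(1 − 0.987144²) = 6.26

γ ≈ 6.26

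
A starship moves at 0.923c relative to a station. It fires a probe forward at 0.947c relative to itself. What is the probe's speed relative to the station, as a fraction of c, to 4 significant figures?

Relativistic velocity addition: u = (u' + v)/(1 + u'v/c²)
= (0.947 + 0.923)/(1 + 0.947×0.923) = 1.870/1.87408 = 0.9978

u ≈ 0.9978c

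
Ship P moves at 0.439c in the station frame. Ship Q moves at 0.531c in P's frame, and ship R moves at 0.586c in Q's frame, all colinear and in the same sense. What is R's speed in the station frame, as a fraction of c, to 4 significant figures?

u ≈ 0.9395c

Compose boost 2: (0.531 + 0.439)/(1 + 0.531×0.439) = 0.9700/1.23311 = 0.786630
Compose boost 3: (0.586 + 0.786630)/(1 + 0.586×0.786630) = 1.37263/1.46096 = 0.9395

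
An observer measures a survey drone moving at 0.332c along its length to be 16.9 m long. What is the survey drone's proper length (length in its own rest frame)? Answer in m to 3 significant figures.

γ = 1/√(1 − 0.332²) = 1.0601
L₀ = γL = 1.0601 × 16.9 = 17.9 m

L₀ ≈ 17.9 m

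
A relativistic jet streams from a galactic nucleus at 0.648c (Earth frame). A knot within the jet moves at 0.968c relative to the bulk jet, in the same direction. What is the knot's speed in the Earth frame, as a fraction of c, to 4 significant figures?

Relativistic velocity addition: u = (u' + v)/(1 + u'v/c²)
= (0.968 + 0.648)/(1 + 0.968×0.648) = 1.616/1.62726 = 0.9931

u ≈ 0.9931c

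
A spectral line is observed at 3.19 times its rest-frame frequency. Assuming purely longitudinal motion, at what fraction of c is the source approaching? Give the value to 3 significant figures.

β ≈ 0.821

f_obs/f_src = √((1+β)/(1−β)) = 3.19  ⇒  (1+β)/(1−β) = 10.176
β = |1 − D²|/(1 + D²) = |1 − 10.176|/(1 + 10.176) = 0.821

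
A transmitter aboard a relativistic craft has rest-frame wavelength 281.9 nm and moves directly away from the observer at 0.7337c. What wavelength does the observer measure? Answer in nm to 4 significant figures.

Relativistic Doppler: λ_obs = λ_src √((1+β)/(1−β))
= 281.9 × √(1.73370/0.266300) = 281.9 × 2.55153 = 719.3 nm

λ_obs ≈ 719.3 nm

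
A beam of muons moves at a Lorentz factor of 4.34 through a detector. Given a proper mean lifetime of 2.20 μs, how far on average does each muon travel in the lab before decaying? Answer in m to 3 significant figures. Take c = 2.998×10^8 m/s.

d ≈ 2790 m

β = √(1 − 1/γ²) = √(1 − 1/4.34²) = 0.97309
Dilated lifetime: Δt = γτ₀ = 4.34 × 2.20 μs = 9.5480 μs
d = vΔt = 0.97309c × 9.5480 μs = 2.9173×10^8 m/s × 9.5480×10^-6 s = 2790 m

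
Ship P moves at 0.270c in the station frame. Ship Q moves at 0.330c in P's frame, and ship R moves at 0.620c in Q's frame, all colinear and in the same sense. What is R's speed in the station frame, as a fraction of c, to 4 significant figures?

u ≈ 0.8728c

Compose boost 2: (0.330 + 0.270)/(1 + 0.330×0.270) = 0.6000/1.08910 = 0.550914
Compose boost 3: (0.620 + 0.550914)/(1 + 0.620×0.550914) = 1.17091/1.34157 = 0.8728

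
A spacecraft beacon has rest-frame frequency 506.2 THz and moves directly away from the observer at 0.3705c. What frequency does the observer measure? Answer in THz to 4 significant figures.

Relativistic Doppler: f_obs = f_src √((1−β)/(1+β))
= 506.2 × √(0.629500/1.37050) = 506.2 × 0.677733 = 343.1 THz

f_obs ≈ 343.1 THz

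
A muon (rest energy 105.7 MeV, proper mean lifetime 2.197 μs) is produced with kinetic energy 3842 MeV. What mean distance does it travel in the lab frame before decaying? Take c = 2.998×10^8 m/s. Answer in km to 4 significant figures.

γ = 1 + K/(m₀c²) = 1 + 3842/105.7 = 37.3482
β = √(1 − 1/γ²) = 0.999641
Dilated lifetime: γτ₀ = 37.3482 × 2.197 μs = 82.0539 μs
d = βc·γτ₀ = 0.999641 × (2.998×10^8 m/s) × 8.20539×10^-5 s = 24.59 km

d ≈ 24.59 km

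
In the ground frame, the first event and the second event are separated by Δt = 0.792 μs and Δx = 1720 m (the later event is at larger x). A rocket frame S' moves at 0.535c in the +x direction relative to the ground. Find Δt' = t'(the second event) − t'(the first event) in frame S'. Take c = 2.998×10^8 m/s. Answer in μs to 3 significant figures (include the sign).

γ = 1/√(1 − 0.535²) = 1.1836
Δt' = γ(Δt − vΔx/c²) = 1.1836 × (0.792 μs − 0.535×1720 m / (2.998×10^8 m/s))
= 1.1836 × (-2.2774 μs) = -2.70 μs

Δt' ≈ -2.70 μs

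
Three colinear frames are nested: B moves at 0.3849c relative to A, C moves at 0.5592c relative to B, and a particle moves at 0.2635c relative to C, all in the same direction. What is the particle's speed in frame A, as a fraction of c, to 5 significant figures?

u ≈ 0.86360c

Compose boost 2: (0.5592 + 0.3849)/(1 + 0.5592×0.3849) = 0.94410/1.215236 = 0.7768861
Compose boost 3: (0.2635 + 0.7768861)/(1 + 0.2635×0.7768861) = 1.040386/1.204709 = 0.86360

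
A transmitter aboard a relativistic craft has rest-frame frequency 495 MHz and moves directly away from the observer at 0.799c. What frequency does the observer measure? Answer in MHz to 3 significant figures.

f_obs ≈ 165 MHz

Relativistic Doppler: f_obs = f_src √((1−β)/(1+β))
= 495 × √(0.20100/1.7990) = 495 × 0.33426 = 165 MHz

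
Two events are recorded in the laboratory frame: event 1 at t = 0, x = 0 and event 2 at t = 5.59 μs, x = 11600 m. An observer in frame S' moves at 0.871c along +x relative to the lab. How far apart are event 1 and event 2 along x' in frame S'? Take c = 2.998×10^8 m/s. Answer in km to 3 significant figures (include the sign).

γ = 1/√(1 − 0.871²) = 2.0355
Δx' = γ(Δx − vΔt) = 2.0355 × (11600 m − 0.871×(2.998×10^8 m/s)×5.59×10^-6 s)
= 2.0355 × (10140 m) = 20.6 km

Δx' ≈ 20.6 km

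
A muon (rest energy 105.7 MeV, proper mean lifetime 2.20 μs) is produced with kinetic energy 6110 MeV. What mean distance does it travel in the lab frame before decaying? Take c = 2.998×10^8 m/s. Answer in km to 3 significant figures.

d ≈ 38.8 km

γ = 1 + K/(m₀c²) = 1 + 6110/105.7 = 58.805
β = √(1 − 1/γ²) = 0.99986
Dilated lifetime: γτ₀ = 58.805 × 2.20 μs = 129.37 μs
d = βc·γτ₀ = 0.99986 × (2.998×10^8 m/s) × 0.00012937 s = 38.8 km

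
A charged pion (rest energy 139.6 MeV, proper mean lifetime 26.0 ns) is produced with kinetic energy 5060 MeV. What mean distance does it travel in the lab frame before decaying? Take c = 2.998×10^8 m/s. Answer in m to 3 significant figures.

d ≈ 290 m

γ = 1 + K/(m₀c²) = 1 + 5060/139.6 = 37.246
β = √(1 − 1/γ²) = 0.99964
Dilated lifetime: γτ₀ = 37.246 × 26.0 ns = 968.41 ns
d = βc·γτ₀ = 0.99964 × (2.998×10^8 m/s) × 9.6841×10^-7 s = 290 m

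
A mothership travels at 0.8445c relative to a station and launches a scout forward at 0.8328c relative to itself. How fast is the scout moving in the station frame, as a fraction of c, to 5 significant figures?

Compose boost 2: (0.8328 + 0.8445)/(1 + 0.8328×0.8445) = 1.6773/1.703300 = 0.98474

u ≈ 0.98474c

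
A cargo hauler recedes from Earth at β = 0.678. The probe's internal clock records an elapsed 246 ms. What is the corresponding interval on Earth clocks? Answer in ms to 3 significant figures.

Δt ≈ 335 ms

γ = 1/√(1 − 0.678²) = 1.3604
Time dilation: Δt = γτ₀ = 1.3604 × 246 ms = 335 ms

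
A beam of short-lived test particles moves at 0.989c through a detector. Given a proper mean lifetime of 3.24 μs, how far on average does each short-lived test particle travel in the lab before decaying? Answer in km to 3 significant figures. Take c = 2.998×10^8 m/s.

d ≈ 6.49 km

γ = 1/√(1 − 0.989²) = 6.7606
Dilated lifetime: Δt = γτ₀ = 6.7606 × 3.24 μs = 21.904 μs
d = vΔt = 0.989c × 21.904 μs = 2.9650×10^8 m/s × 2.1904×10^-5 s = 6.49 km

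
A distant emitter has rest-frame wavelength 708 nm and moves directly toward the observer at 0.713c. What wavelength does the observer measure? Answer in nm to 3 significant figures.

Relativistic Doppler: λ_obs = λ_src √((1−β)/(1+β))
= 708 × √(0.28700/1.7130) = 708 × 0.40932 = 290 nm

λ_obs ≈ 290 nm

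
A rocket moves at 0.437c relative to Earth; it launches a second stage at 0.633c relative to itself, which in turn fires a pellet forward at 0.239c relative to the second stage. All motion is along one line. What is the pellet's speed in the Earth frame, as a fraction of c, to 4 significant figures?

u ≈ 0.8974c

Compose boost 2: (0.633 + 0.437)/(1 + 0.633×0.437) = 1.070/1.27662 = 0.838150
Compose boost 3: (0.239 + 0.838150)/(1 + 0.239×0.838150) = 1.07715/1.20032 = 0.8974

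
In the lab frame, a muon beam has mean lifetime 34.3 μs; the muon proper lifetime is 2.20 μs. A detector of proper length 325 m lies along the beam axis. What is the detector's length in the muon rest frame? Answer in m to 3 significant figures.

L ≈ 20.8 m

Time dilation ⇒ γ = Δt/τ₀ = 34.3/2.20 = 15.591
Length contraction: L = L₀/γ = 325/15.591 = 20.8 m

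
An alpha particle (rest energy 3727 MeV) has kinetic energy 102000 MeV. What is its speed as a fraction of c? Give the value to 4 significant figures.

β ≈ 0.9994

γ = 1 + K/(m₀c²) = 1 + 102000/3727 = 28.3679
β = √(1 − 1/γ²) = 0.9994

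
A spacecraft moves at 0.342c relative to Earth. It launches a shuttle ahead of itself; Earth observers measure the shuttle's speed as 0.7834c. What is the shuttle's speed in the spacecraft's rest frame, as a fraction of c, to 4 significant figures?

Inverse velocity addition: u' = (u − v)/(1 − uv/c²)
= (0.7834 − 0.342)/(1 − 0.7834×0.342) = 0.4414/0.732077 = 0.6029

u' ≈ 0.6029c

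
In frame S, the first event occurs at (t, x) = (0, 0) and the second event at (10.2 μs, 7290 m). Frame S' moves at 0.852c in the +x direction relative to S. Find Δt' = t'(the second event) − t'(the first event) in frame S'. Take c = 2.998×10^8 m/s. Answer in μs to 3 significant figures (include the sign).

Δt' ≈ -20.1 μs

γ = 1/√(1 − 0.852²) = 1.9101
Δt' = γ(Δt − vΔx/c²) = 1.9101 × (10.2 μs − 0.852×7290 m / (2.998×10^8 m/s))
= 1.9101 × (-10.517 μs) = -20.1 μs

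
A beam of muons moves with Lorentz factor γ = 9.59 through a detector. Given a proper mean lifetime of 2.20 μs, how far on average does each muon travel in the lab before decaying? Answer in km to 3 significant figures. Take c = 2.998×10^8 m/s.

d ≈ 6.29 km

β = √(1 − 1/γ²) = √(1 − 1/9.59²) = 0.99455
Dilated lifetime: Δt = γτ₀ = 9.59 × 2.20 μs = 21.098 μs
d = vΔt = 0.99455c × 21.098 μs = 2.9817×10^8 m/s × 2.1098×10^-5 s = 6.29 km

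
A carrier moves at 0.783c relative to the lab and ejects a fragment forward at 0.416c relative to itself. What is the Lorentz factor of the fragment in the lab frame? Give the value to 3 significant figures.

u_lab = (0.416 + 0.783)/(1 + 0.416×0.783) = 1.199/1.32573 = 0.904409
γ = 1/√(1 − 0.904409²) = 2.34

γ ≈ 2.34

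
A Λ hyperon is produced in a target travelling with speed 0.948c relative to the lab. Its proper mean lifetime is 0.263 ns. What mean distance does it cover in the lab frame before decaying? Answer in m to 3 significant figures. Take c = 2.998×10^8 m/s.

γ = 1/√(1 − 0.948²) = 3.1420
Dilated lifetime: Δt = γτ₀ = 3.1420 × 0.263 ns = 0.82634 ns
d = vΔt = 0.948c × 0.82634 ns = 2.8421×10^8 m/s × 8.2634×10^-10 s = 0.235 m

d ≈ 0.235 m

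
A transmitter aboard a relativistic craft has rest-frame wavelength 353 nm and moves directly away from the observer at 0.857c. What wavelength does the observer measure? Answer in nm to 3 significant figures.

λ_obs ≈ 1270 nm

Relativistic Doppler: λ_obs = λ_src √((1+β)/(1−β))
= 353 × √(1.8570/0.14300) = 353 × 3.6036 = 1270 nm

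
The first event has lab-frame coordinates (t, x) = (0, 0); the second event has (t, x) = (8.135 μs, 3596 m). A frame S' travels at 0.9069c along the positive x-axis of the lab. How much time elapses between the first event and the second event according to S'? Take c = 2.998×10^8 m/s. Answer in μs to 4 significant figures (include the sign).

Δt' ≈ -6.510 μs

γ = 1/√(1 − 0.9069²) = 2.37335
Δt' = γ(Δt − vΔx/c²) = 2.37335 × (8.135 μs − 0.9069×3596 m / (2.998×10^8 m/s))
= 2.37335 × (-2.74296 μs) = -6.510 μs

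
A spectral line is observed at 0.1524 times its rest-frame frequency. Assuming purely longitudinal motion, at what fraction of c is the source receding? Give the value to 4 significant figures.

f_obs/f_src = √((1−β)/(1+β)) = 0.1524  ⇒  (1−β)/(1+β) = 0.0232258
β = |1 − D²|/(1 + D²) = |1 − 0.0232258|/(1 + 0.0232258) = 0.9546

β ≈ 0.9546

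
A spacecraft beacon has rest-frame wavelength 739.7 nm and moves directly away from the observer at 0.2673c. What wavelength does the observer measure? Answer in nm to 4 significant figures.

λ_obs ≈ 972.8 nm

Relativistic Doppler: λ_obs = λ_src √((1+β)/(1−β))
= 739.7 × √(1.26730/0.732700) = 739.7 × 1.31515 = 972.8 nm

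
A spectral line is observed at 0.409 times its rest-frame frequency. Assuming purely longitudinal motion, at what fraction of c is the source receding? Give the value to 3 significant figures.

f_obs/f_src = √((1−β)/(1+β)) = 0.409  ⇒  (1−β)/(1+β) = 0.16728
β = |1 − D²|/(1 + D²) = |1 − 0.16728|/(1 + 0.16728) = 0.713

β ≈ 0.713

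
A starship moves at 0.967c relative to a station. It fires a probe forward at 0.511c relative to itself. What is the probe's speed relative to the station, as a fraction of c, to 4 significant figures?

Relativistic velocity addition: u = (u' + v)/(1 + u'v/c²)
= (0.511 + 0.967)/(1 + 0.511×0.967) = 1.478/1.49414 = 0.9892

u ≈ 0.9892c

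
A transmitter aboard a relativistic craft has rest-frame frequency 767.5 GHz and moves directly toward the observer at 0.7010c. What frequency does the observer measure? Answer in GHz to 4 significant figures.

Relativistic Doppler: f_obs = f_src √((1+β)/(1−β))
= 767.5 × √(1.70100/0.299000) = 767.5 × 2.38515 = 1831 GHz

f_obs ≈ 1831 GHz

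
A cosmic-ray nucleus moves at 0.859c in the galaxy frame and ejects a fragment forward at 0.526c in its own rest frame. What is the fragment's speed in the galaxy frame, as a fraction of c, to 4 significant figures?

u ≈ 0.9540c

Compose boost 2: (0.526 + 0.859)/(1 + 0.526×0.859) = 1.385/1.45183 = 0.9540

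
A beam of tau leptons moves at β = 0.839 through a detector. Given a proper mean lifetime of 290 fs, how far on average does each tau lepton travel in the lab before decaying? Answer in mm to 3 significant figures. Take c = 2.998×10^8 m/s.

d ≈ 0.134 mm

γ = 1/√(1 − 0.839²) = 1.8378
Dilated lifetime: Δt = γτ₀ = 1.8378 × 290 fs = 532.96 fs
d = vΔt = 0.839c × 532.96 fs = 2.5153×10^8 m/s × 5.3296×10^-13 s = 0.134 mm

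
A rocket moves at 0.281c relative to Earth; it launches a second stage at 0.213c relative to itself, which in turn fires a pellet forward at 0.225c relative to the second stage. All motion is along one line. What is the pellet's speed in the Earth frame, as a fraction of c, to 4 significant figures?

Compose boost 2: (0.213 + 0.281)/(1 + 0.213×0.281) = 0.4940/1.05985 = 0.466102
Compose boost 3: (0.225 + 0.466102)/(1 + 0.225×0.466102) = 0.691102/1.10487 = 0.6255

u ≈ 0.6255c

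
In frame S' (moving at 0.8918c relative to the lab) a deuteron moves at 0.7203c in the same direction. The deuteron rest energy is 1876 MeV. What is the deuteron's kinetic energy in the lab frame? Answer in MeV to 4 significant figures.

K ≈ 7942 MeV

u_lab = (0.7203 + 0.8918)/(1 + 0.7203×0.8918) = 0.9815732
γ = 1/√(1 − 0.9815732²) = 5.23323
K = (γ − 1)m₀c² = (5.23323 − 1) × 1876 = 4.23323 × 1876 = 7942 MeV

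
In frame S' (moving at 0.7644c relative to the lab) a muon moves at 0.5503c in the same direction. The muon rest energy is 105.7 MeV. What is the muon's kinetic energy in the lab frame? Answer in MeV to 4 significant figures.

u_lab = (0.5503 + 0.7644)/(1 + 0.5503×0.7644) = 0.9254219
γ = 1/√(1 − 0.9254219²) = 2.63895
K = (γ − 1)m₀c² = (2.63895 − 1) × 105.7 = 1.63895 × 105.7 = 173.2 MeV

K ≈ 173.2 MeV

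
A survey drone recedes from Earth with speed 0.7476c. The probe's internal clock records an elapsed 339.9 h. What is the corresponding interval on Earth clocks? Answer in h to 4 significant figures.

γ = 1/√(1 − 0.7476²) = 1.50569
Time dilation: Δt = γτ₀ = 1.50569 × 339.9 h = 511.8 h

Δt ≈ 511.8 h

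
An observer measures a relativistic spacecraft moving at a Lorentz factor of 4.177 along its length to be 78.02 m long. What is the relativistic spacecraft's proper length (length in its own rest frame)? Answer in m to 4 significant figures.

L₀ ≈ 325.9 m

γ = 4.177 (given)
L₀ = γL = 4.177 × 78.02 = 325.9 m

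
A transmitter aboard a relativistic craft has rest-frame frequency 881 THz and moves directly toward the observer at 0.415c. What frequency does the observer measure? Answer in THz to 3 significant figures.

f_obs ≈ 1370 THz

Relativistic Doppler: f_obs = f_src √((1+β)/(1−β))
= 881 × √(1.4150/0.58500) = 881 × 1.5553 = 1370 THz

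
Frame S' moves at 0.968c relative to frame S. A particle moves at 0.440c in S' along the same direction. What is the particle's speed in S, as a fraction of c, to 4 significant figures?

Relativistic velocity addition: u = (u' + v)/(1 + u'v/c²)
= (0.440 + 0.968)/(1 + 0.440×0.968) = 1.408/1.42592 = 0.9874

u ≈ 0.9874c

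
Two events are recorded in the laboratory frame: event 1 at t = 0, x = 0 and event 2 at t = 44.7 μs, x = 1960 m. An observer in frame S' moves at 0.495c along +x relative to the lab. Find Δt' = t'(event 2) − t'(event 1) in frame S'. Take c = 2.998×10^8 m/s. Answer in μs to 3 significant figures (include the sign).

γ = 1/√(1 − 0.495²) = 1.1509
Δt' = γ(Δt − vΔx/c²) = 1.1509 × (44.7 μs − 0.495×1960 m / (2.998×10^8 m/s))
= 1.1509 × (41.464 μs) = 47.7 μs

Δt' ≈ 47.7 μs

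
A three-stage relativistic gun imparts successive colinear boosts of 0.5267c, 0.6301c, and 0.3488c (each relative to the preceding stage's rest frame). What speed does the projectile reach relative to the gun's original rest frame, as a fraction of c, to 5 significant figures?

Compose boost 2: (0.6301 + 0.5267)/(1 + 0.6301×0.5267) = 1.1568/1.331874 = 0.8685508
Compose boost 3: (0.3488 + 0.8685508)/(1 + 0.3488×0.8685508) = 1.217351/1.302951 = 0.93430

u ≈ 0.93430c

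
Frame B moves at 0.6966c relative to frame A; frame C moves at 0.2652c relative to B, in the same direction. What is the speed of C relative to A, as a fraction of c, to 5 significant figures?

Compose boost 2: (0.2652 + 0.6966)/(1 + 0.2652×0.6966) = 0.96180/1.184738 = 0.81182

u ≈ 0.81182c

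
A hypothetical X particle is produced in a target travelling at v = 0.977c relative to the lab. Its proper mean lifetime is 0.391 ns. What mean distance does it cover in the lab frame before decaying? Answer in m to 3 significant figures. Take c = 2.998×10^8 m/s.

d ≈ 0.537 m

γ = 1/√(1 − 0.977²) = 4.6896
Dilated lifetime: Δt = γτ₀ = 4.6896 × 0.391 ns = 1.8336 ns
d = vΔt = 0.977c × 1.8336 ns = 2.9290×10^8 m/s × 1.8336×10^-9 s = 0.537 m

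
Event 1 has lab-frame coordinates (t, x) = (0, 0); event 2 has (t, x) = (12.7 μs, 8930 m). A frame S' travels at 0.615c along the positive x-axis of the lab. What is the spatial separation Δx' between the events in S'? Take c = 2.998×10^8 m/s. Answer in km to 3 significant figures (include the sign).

Δx' ≈ 8.36 km

γ = 1/√(1 − 0.615²) = 1.2682
Δx' = γ(Δx − vΔt) = 1.2682 × (8930 m − 0.615×(2.998×10^8 m/s)×12.7×10^-6 s)
= 1.2682 × (6588.4 m) = 8.36 km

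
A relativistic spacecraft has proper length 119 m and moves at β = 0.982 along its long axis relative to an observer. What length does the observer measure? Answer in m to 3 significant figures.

L ≈ 22.5 m

γ = 1/√(1 − 0.982²) = 5.2943
Length contraction: L = L₀/γ = 119/5.2943 = 22.5 m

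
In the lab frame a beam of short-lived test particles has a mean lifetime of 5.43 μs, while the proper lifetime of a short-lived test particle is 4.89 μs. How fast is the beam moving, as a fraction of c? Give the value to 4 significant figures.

β ≈ 0.4347

γ = Δt/τ₀ = 5.43/4.89 = 1.11043
β = √(1 − 1/γ²) = √(1 − 1/1.11043²) = 0.4347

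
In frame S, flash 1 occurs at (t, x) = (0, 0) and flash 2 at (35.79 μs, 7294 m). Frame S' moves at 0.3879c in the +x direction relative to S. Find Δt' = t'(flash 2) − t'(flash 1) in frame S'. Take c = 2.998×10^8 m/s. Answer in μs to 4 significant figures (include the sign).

Δt' ≈ 28.59 μs

γ = 1/√(1 − 0.3879²) = 1.08495
Δt' = γ(Δt − vΔx/c²) = 1.08495 × (35.79 μs − 0.3879×7294 m / (2.998×10^8 m/s))
= 1.08495 × (26.3526 μs) = 28.59 μs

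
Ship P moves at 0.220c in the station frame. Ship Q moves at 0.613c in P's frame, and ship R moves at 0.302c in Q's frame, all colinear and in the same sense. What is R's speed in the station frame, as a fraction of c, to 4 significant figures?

Compose boost 2: (0.613 + 0.220)/(1 + 0.613×0.220) = 0.8330/1.13486 = 0.734011
Compose boost 3: (0.302 + 0.734011)/(1 + 0.302×0.734011) = 1.03601/1.22167 = 0.8480

u ≈ 0.8480c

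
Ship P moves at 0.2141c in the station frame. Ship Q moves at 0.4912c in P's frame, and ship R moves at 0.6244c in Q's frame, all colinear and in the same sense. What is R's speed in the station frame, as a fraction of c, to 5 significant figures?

Compose boost 2: (0.4912 + 0.2141)/(1 + 0.4912×0.2141) = 0.70530/1.105166 = 0.6381847
Compose boost 3: (0.6244 + 0.6381847)/(1 + 0.6244×0.6381847) = 1.262585/1.398483 = 0.90282

u ≈ 0.90282c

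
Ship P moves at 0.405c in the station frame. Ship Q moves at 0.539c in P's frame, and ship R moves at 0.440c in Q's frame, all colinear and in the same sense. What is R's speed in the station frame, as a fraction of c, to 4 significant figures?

u ≈ 0.9060c

Compose boost 2: (0.539 + 0.405)/(1 + 0.539×0.405) = 0.9440/1.21829 = 0.774853
Compose boost 3: (0.440 + 0.774853)/(1 + 0.440×0.774853) = 1.21485/1.34094 = 0.9060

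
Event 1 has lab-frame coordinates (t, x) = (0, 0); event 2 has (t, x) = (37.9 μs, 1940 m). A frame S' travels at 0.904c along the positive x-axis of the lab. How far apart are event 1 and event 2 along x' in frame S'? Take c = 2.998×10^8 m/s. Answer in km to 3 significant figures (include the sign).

γ = 1/√(1 − 0.904²) = 2.3390
Δx' = γ(Δx − vΔt) = 2.3390 × (1940 m − 0.904×(2.998×10^8 m/s)×37.9×10^-6 s)
= 2.3390 × (-8331.6 m) = -19.5 km

Δx' ≈ -19.5 km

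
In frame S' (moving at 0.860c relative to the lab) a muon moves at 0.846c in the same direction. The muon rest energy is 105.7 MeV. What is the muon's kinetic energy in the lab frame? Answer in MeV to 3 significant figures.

K ≈ 565 MeV

u_lab = (0.846 + 0.860)/(1 + 0.846×0.860) = 0.987520
γ = 1/√(1 − 0.987520²) = 6.3495
K = (γ − 1)m₀c² = (6.3495 − 1) × 105.7 = 5.3495 × 105.7 = 565 MeV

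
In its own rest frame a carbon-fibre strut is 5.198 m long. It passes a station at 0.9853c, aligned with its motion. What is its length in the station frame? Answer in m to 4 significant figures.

γ = 1/√(1 − 0.9853²) = 5.85367
Length contraction: L = L₀/γ = 5.198/5.85367 = 0.8880 m

L ≈ 0.8880 m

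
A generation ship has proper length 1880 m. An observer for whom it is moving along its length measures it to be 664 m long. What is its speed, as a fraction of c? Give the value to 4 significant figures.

β ≈ 0.9356

γ = L₀/L = 1880/664 = 2.83133
β = √(1 − 1/γ²) = 0.9356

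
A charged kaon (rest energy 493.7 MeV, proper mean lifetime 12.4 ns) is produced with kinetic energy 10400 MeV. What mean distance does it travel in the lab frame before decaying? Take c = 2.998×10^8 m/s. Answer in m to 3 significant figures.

γ = 1 + K/(m₀c²) = 1 + 10400/493.7 = 22.065
β = √(1 − 1/γ²) = 0.99897
Dilated lifetime: γτ₀ = 22.065 × 12.4 ns = 273.61 ns
d = βc·γτ₀ = 0.99897 × (2.998×10^8 m/s) × 2.7361×10^-7 s = 81.9 m

d ≈ 81.9 m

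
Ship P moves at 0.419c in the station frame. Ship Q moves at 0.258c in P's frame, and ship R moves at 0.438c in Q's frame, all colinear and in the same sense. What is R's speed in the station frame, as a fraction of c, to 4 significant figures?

Compose boost 2: (0.258 + 0.419)/(1 + 0.258×0.419) = 0.6770/1.10810 = 0.610955
Compose boost 3: (0.438 + 0.610955)/(1 + 0.438×0.610955) = 1.04895/1.26760 = 0.8275

u ≈ 0.8275c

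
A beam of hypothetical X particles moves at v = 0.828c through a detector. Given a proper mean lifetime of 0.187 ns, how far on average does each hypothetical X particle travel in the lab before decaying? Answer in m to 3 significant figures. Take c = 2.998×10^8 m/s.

γ = 1/√(1 − 0.828²) = 1.7834
Dilated lifetime: Δt = γτ₀ = 1.7834 × 0.187 ns = 0.33349 ns
d = vΔt = 0.828c × 0.33349 ns = 2.4823×10^8 m/s × 3.3349×10^-10 s = 0.0828 m

d ≈ 0.0828 m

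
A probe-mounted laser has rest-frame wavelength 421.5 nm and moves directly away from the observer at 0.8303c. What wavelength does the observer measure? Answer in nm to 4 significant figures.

λ_obs ≈ 1384 nm

Relativistic Doppler: λ_obs = λ_src √((1+β)/(1−β))
= 421.5 × √(1.83030/0.169700) = 421.5 × 3.28413 = 1384 nm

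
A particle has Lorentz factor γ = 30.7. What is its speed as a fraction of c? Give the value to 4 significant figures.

β = √(1 − 1/γ²) = √(1 − 1/30.7²) = √(0.998939) = 0.9995

β ≈ 0.9995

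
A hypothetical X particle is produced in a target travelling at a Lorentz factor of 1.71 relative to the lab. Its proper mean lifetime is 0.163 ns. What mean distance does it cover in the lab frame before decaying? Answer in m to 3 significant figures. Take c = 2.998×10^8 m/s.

d ≈ 0.0678 m

β = √(1 − 1/γ²) = √(1 − 1/1.71²) = 0.81118
Dilated lifetime: Δt = γτ₀ = 1.71 × 0.163 ns = 0.27873 ns
d = vΔt = 0.81118c × 0.27873 ns = 2.4319×10^8 m/s × 2.7873×10^-10 s = 0.0678 m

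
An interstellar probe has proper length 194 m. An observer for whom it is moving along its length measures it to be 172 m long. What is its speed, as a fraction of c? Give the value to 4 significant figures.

β ≈ 0.4625

γ = L₀/L = 194/172 = 1.12791
β = √(1 − 1/γ²) = 0.4625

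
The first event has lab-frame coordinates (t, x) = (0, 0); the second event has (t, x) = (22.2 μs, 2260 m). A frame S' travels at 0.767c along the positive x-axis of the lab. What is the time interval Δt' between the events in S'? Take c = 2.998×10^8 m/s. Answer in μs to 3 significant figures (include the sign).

γ = 1/√(1 − 0.767²) = 1.5585
Δt' = γ(Δt − vΔx/c²) = 1.5585 × (22.2 μs − 0.767×2260 m / (2.998×10^8 m/s))
= 1.5585 × (16.418 μs) = 25.6 μs

Δt' ≈ 25.6 μs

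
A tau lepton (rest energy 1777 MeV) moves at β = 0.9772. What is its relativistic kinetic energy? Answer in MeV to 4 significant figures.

K ≈ 6592 MeV

γ = 1/√(1 − 0.9772²) = 4.70985
K = (γ − 1)m₀c² = (4.70985 − 1) × 1777 MeV = 3.70985 × 1777 MeV = 6592 MeV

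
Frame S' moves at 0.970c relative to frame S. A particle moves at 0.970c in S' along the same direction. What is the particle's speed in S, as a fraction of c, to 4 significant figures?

Relativistic velocity addition: u = (u' + v)/(1 + u'v/c²)
= (0.970 + 0.970)/(1 + 0.970×0.970) = 1.940/1.94090 = 0.9995

u ≈ 0.9995c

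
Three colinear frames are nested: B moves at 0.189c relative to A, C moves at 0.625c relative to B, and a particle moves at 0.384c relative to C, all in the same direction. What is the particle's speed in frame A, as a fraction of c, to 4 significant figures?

u ≈ 0.8691c

Compose boost 2: (0.625 + 0.189)/(1 + 0.625×0.189) = 0.8140/1.11813 = 0.728004
Compose boost 3: (0.384 + 0.728004)/(1 + 0.384×0.728004) = 1.11200/1.27955 = 0.8691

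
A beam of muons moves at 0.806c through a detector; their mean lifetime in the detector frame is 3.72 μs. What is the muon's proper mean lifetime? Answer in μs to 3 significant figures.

τ₀ ≈ 2.20 μs

γ = 1/√(1 − 0.806²) = 1.6894
Proper time: τ₀ = Δt/γ = 3.72/1.6894 = 2.20 μs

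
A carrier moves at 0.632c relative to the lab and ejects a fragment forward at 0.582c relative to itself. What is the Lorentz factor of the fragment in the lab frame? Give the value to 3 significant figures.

u_lab = (0.582 + 0.632)/(1 + 0.582×0.632) = 1.214/1.36782 = 0.887541
γ = 1/√(1 − 0.887541²) = 2.17

γ ≈ 2.17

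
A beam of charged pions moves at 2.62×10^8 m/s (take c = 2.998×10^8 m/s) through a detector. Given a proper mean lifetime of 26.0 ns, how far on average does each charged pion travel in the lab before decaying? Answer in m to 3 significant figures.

d ≈ 14.0 m

β = v/c = 2.62×10^8 / 2.998×10^8 = 0.87392
γ = 1/√(1 − 0.87392²) = 2.0573
Dilated lifetime: Δt = γτ₀ = 2.0573 × 26.0 ns = 53.489 ns
d = vΔt = 0.87392c × 53.489 ns = 2.6200×10^8 m/s × 5.3489×10^-8 s = 14.0 m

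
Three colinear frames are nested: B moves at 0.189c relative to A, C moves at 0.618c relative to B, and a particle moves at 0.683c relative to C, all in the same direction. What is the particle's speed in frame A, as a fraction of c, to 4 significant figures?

u ≈ 0.9411c

Compose boost 2: (0.618 + 0.189)/(1 + 0.618×0.189) = 0.8070/1.11680 = 0.722599
Compose boost 3: (0.683 + 0.722599)/(1 + 0.683×0.722599) = 1.40560/1.49354 = 0.9411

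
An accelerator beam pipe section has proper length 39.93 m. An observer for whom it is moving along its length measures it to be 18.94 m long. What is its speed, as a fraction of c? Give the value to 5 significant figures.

β ≈ 0.88035

γ = L₀/L = 39.93/18.94 = 2.108237
β = √(1 − 1/γ²) = 0.88035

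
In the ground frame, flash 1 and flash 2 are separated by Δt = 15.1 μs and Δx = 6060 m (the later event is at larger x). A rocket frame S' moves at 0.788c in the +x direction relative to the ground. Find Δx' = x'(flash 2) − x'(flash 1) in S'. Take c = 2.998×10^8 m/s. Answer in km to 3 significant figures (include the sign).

γ = 1/√(1 − 0.788²) = 1.6242
Δx' = γ(Δx − vΔt) = 1.6242 × (6060 m − 0.788×(2.998×10^8 m/s)×15.1×10^-6 s)
= 1.6242 × (2492.7 m) = 4.05 km

Δx' ≈ 4.05 km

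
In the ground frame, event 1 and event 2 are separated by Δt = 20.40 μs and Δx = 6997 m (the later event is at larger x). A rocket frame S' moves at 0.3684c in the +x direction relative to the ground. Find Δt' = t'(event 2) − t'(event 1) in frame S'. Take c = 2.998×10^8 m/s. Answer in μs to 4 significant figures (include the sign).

γ = 1/√(1 − 0.3684²) = 1.07565
Δt' = γ(Δt − vΔx/c²) = 1.07565 × (20.40 μs − 0.3684×6997 m / (2.998×10^8 m/s))
= 1.07565 × (11.8020 μs) = 12.69 μs

Δt' ≈ 12.69 μs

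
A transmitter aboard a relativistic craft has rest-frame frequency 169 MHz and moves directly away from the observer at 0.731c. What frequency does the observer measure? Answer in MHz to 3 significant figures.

Relativistic Doppler: f_obs = f_src √((1−β)/(1+β))
= 169 × √(0.26900/1.7310) = 169 × 0.39421 = 66.6 MHz

f_obs ≈ 66.6 MHz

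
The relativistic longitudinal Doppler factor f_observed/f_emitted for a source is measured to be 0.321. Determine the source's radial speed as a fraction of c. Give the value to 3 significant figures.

f_obs/f_src = √((1−β)/(1+β)) = 0.321  ⇒  (1−β)/(1+β) = 0.10304
β = |1 − D²|/(1 + D²) = |1 − 0.10304|/(1 + 0.10304) = 0.813

β ≈ 0.813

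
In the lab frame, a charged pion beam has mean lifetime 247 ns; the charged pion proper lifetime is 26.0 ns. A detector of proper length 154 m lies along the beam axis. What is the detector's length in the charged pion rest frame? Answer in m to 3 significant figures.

L ≈ 16.2 m

Time dilation ⇒ γ = Δt/τ₀ = 247/26.0 = 9.5000
Length contraction: L = L₀/γ = 154/9.5000 = 16.2 m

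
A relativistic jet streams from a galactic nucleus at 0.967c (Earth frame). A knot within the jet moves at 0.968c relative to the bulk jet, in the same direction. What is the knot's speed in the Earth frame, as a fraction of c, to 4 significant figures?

Relativistic velocity addition: u = (u' + v)/(1 + u'v/c²)
= (0.968 + 0.967)/(1 + 0.968×0.967) = 1.935/1.93606 = 0.9995

u ≈ 0.9995c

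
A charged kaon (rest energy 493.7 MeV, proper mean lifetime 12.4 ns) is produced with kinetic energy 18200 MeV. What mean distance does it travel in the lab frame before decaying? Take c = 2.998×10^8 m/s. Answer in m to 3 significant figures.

γ = 1 + K/(m₀c²) = 1 + 18200/493.7 = 37.864
β = √(1 − 1/γ²) = 0.99965
Dilated lifetime: γτ₀ = 37.864 × 12.4 ns = 469.52 ns
d = βc·γτ₀ = 0.99965 × (2.998×10^8 m/s) × 4.6952×10^-7 s = 141 m

d ≈ 141 m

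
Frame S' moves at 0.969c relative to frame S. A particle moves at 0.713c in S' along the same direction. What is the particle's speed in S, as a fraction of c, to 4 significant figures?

u ≈ 0.9947c

Relativistic velocity addition: u = (u' + v)/(1 + u'v/c²)
= (0.713 + 0.969)/(1 + 0.713×0.969) = 1.682/1.69090 = 0.9947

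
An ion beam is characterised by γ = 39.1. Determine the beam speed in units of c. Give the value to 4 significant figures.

β = √(1 − 1/γ²) = √(1 − 1/39.1²) = √(0.999346) = 0.9997

β ≈ 0.9997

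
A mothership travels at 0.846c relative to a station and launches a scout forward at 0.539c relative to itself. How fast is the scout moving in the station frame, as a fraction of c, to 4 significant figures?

u ≈ 0.9512c

Compose boost 2: (0.539 + 0.846)/(1 + 0.539×0.846) = 1.385/1.45599 = 0.9512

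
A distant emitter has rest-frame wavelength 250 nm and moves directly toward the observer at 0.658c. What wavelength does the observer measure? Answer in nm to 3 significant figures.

Relativistic Doppler: λ_obs = λ_src √((1−β)/(1+β))
= 250 × √(0.34200/1.6580) = 250 × 0.45417 = 114 nm

λ_obs ≈ 114 nm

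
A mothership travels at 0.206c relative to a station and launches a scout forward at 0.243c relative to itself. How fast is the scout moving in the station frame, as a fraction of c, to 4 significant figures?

Compose boost 2: (0.243 + 0.206)/(1 + 0.243×0.206) = 0.4490/1.05006 = 0.4276

u ≈ 0.4276c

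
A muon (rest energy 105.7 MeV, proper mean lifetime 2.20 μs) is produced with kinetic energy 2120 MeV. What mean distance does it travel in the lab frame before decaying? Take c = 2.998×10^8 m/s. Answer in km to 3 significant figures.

γ = 1 + K/(m₀c²) = 1 + 2120/105.7 = 21.057
β = √(1 − 1/γ²) = 0.99887
Dilated lifetime: γτ₀ = 21.057 × 2.20 μs = 46.325 μs
d = βc·γτ₀ = 0.99887 × (2.998×10^8 m/s) × 4.6325×10^-5 s = 13.9 km

d ≈ 13.9 km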